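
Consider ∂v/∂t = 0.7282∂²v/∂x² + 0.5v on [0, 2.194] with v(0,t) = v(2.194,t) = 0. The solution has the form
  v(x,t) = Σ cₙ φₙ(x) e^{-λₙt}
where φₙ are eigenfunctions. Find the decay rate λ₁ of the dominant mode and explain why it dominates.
Eigenvalues: λₙ = 0.7282n²π²/2.194² - 0.5.
First three modes:
  n=1: λ₁ = 0.7282π²/2.194² - 0.5 ≈ 0.993
  n=2: λ₂ = 2.9128π²/2.194² - 0.5 ≈ 5.472
  n=3: λ₃ = 6.5538π²/2.194² - 0.5 ≈ 12.938
Since 0.7282π²/2.194² ≈ 1.493 > 0.5, all λₙ > 0.
The n=1 mode decays slowest → dominates as t → ∞.
Asymptotic: v ~ c₁ sin(πx/2.194) e^{-λ₁t} with decay rate λ₁ ≈ 0.993.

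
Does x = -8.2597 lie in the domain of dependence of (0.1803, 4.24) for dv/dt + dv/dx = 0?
No. Only data at x = -4.0597 affects (0.1803, 4.24). Advection has one-way propagation along characteristics.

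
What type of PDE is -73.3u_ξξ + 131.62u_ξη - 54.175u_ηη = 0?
With A = -73.3, B = 131.62, C = -54.175, the discriminant is 1439.7144. This is a hyperbolic PDE.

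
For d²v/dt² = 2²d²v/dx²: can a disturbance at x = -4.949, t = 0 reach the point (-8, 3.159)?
Yes. The domain of dependence is [-14.318, -1.682], and -4.949 ∈ [-14.318, -1.682].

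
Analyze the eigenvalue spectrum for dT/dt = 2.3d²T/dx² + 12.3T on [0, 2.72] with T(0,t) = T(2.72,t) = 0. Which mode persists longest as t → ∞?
Eigenvalues: λₙ = 2.3n²π²/2.72² - 12.3.
First three modes:
  n=1: λ₁ = 2.3π²/2.72² - 12.3 ≈ -9.232
  n=2: λ₂ = 9.2π²/2.72² - 12.3 ≈ -0.027
  n=3: λ₃ = 20.7π²/2.72² - 12.3 ≈ 15.314
Since 2.3π²/2.72² ≈ 3.068 < 12.3, λ₁ < 0.
The n=1 mode grows fastest (−λₙ is largest for n=1) → dominates.
Asymptotic: T ~ c₁ sin(πx/2.72) e^{9.232t} (exponential growth at rate −λ₁ ≈ 9.232).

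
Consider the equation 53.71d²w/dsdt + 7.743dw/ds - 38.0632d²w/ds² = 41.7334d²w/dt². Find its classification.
Rewriting in standard form: -38.0632d²w/ds² + 53.71d²w/dsdt - 41.7334d²w/dt² + 7.743dw/ds = 0. Elliptic. (A = -38.0632, B = 53.71, C = -41.7334 gives B² - 4AC = -3469.26290352.)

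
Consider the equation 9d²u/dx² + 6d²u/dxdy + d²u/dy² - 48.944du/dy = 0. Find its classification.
Parabolic. (A = 9, B = 6, C = 1 gives B² - 4AC = 0.)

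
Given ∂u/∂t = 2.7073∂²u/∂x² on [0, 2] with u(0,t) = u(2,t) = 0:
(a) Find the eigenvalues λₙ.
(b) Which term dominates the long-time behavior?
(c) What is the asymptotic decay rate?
Eigenvalues: λₙ = 2.7073n²π²/2².
First three modes:
  n=1: λ₁ = 2.7073π²/2² ≈ 6.68
  n=2: λ₂ = 10.8292π²/2² ≈ 26.72 (4× faster decay)
  n=3: λ₃ = 24.3657π²/2² ≈ 60.12 (9× faster decay)
As t → ∞, higher modes decay exponentially faster. The n=1 mode dominates: u ~ c₁ sin(πx/2) e^{-λ₁t}.
Decay rate: λ₁ = 2.7073π²/2² ≈ 6.68.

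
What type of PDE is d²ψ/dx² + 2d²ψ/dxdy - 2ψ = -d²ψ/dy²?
Rewriting in standard form: d²ψ/dx² + 2d²ψ/dxdy + d²ψ/dy² - 2ψ = 0. With A = 1, B = 2, C = 1, the discriminant is 0. This is a parabolic PDE.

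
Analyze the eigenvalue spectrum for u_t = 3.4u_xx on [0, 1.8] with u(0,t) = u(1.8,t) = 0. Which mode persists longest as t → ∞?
Eigenvalues: λₙ = 3.4n²π²/1.8².
First three modes:
  n=1: λ₁ = 3.4π²/1.8² ≈ 10.357
  n=2: λ₂ = 13.6π²/1.8² ≈ 41.428 (4× faster decay)
  n=3: λ₃ = 30.6π²/1.8² ≈ 93.213 (9× faster decay)
As t → ∞, higher modes decay exponentially faster. The n=1 mode dominates: u ~ c₁ sin(πx/1.8) e^{-λ₁t}.
Decay rate: λ₁ = 3.4π²/1.8² ≈ 10.357.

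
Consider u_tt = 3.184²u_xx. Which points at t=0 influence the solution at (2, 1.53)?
Domain of dependence: [-2.87152, 6.87152]. Signals travel at speed 3.184, so data within |x - 2| ≤ 3.184·1.53 = 4.87152 can reach the point.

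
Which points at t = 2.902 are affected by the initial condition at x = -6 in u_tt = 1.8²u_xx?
Domain of influence: [-11.2236, -0.7764]. Data at x = -6 spreads outward at speed 1.8.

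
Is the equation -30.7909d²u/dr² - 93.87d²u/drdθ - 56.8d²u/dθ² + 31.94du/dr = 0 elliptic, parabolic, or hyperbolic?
Computing B² - 4AC with A = -30.7909, B = -93.87, C = -56.8: discriminant = 1815.88442 (positive). Answer: hyperbolic.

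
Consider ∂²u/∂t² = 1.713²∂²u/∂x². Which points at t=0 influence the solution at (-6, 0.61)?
Domain of dependence: [-7.04493, -4.95507]. Signals travel at speed 1.713, so data within |x - -6| ≤ 1.713·0.61 = 1.04493 can reach the point.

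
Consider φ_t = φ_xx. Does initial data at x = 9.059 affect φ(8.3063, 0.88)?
Yes, for any finite x. The heat equation has infinite propagation speed, so all initial data affects all points at any t > 0.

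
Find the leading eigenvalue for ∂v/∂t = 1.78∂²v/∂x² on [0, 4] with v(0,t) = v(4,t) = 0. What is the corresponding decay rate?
Eigenvalues: λₙ = 1.78n²π²/4².
First three modes:
  n=1: λ₁ = 1.78π²/4² ≈ 1.098
  n=2: λ₂ = 7.12π²/4² ≈ 4.392 (4× faster decay)
  n=3: λ₃ = 16.02π²/4² ≈ 9.882 (9× faster decay)
As t → ∞, higher modes decay exponentially faster. The n=1 mode dominates: v ~ c₁ sin(πx/4) e^{-λ₁t}.
Decay rate: λ₁ = 1.78π²/4² ≈ 1.098.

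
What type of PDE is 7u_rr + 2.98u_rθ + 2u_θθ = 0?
With A = 7, B = 2.98, C = 2, the discriminant is -47.1196. This is an elliptic PDE.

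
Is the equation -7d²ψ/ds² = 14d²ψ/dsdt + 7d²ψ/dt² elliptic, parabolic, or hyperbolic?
Rewriting in standard form: -7d²ψ/ds² - 14d²ψ/dsdt - 7d²ψ/dt² = 0. Computing B² - 4AC with A = -7, B = -14, C = -7: discriminant = 0 (zero). Answer: parabolic.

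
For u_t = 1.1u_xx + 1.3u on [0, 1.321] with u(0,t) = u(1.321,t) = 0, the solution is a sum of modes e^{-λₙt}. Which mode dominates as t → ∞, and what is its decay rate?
Eigenvalues: λₙ = 1.1n²π²/1.321² - 1.3.
First three modes:
  n=1: λ₁ = 1.1π²/1.321² - 1.3 ≈ 4.921
  n=2: λ₂ = 4.4π²/1.321² - 1.3 ≈ 23.586
  n=3: λ₃ = 9.9π²/1.321² - 1.3 ≈ 54.692
Since 1.1π²/1.321² ≈ 6.221 > 1.3, all λₙ > 0.
The n=1 mode decays slowest → dominates as t → ∞.
Asymptotic: u ~ c₁ sin(πx/1.321) e^{-λ₁t} with decay rate λ₁ ≈ 4.921.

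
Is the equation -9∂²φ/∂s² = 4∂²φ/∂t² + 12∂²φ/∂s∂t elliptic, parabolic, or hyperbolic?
Rewriting in standard form: -9∂²φ/∂s² - 12∂²φ/∂s∂t - 4∂²φ/∂t² = 0. Computing B² - 4AC with A = -9, B = -12, C = -4: discriminant = 0 (zero). Answer: parabolic.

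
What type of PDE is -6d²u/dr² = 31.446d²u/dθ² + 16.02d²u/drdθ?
Rewriting in standard form: -6d²u/dr² - 16.02d²u/drdθ - 31.446d²u/dθ² = 0. With A = -6, B = -16.02, C = -31.446, the discriminant is -498.0636. This is an elliptic PDE.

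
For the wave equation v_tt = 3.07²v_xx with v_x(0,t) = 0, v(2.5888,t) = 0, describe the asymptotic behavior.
v oscillates (no decay). Energy is conserved; the solution oscillates indefinitely as standing waves.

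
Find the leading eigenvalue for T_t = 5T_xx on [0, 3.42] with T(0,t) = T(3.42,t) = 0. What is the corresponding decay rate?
Eigenvalues: λₙ = 5n²π²/3.42².
First three modes:
  n=1: λ₁ = 5π²/3.42² ≈ 4.219
  n=2: λ₂ = 20π²/3.42² ≈ 16.876 (4× faster decay)
  n=3: λ₃ = 45π²/3.42² ≈ 37.972 (9× faster decay)
As t → ∞, higher modes decay exponentially faster. The n=1 mode dominates: T ~ c₁ sin(πx/3.42) e^{-λ₁t}.
Decay rate: λ₁ = 5π²/3.42² ≈ 4.219.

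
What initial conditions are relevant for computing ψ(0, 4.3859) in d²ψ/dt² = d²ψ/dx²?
Domain of dependence: [-4.3859, 4.3859]. Signals travel at speed 1, so data within |x - 0| ≤ 1·4.3859 = 4.3859 can reach the point.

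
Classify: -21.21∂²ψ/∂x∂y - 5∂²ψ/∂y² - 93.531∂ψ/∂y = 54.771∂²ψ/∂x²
Rewriting in standard form: -54.771∂²ψ/∂x² - 21.21∂²ψ/∂x∂y - 5∂²ψ/∂y² - 93.531∂ψ/∂y = 0. Elliptic (discriminant = -645.5559).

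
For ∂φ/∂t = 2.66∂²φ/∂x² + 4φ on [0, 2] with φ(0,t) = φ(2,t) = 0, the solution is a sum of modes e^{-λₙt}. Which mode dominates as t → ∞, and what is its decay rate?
Eigenvalues: λₙ = 2.66n²π²/2² - 4.
First three modes:
  n=1: λ₁ = 2.66π²/2² - 4 ≈ 2.563
  n=2: λ₂ = 10.64π²/2² - 4 ≈ 22.253
  n=3: λ₃ = 23.94π²/2² - 4 ≈ 55.07
Since 2.66π²/2² ≈ 6.563 > 4, all λₙ > 0.
The n=1 mode decays slowest → dominates as t → ∞.
Asymptotic: φ ~ c₁ sin(πx/2) e^{-λ₁t} with decay rate λ₁ ≈ 2.563.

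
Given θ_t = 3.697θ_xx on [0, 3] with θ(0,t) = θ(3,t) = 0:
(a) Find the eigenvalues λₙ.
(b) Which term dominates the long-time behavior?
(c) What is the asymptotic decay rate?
Eigenvalues: λₙ = 3.697n²π²/3².
First three modes:
  n=1: λ₁ = 3.697π²/3² ≈ 4.054
  n=2: λ₂ = 14.788π²/3² ≈ 16.217 (4× faster decay)
  n=3: λ₃ = 33.273π²/3² ≈ 36.488 (9× faster decay)
As t → ∞, higher modes decay exponentially faster. The n=1 mode dominates: θ ~ c₁ sin(πx/3) e^{-λ₁t}.
Decay rate: λ₁ = 3.697π²/3² ≈ 4.054.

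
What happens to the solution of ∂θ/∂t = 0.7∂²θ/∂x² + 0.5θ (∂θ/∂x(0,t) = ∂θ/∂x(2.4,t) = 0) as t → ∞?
θ grows unboundedly. With Neumann BCs the constant mode has diffusion eigenvalue 0, so any r > 0 makes it grow like e^(0.5t); solution grows exponentially.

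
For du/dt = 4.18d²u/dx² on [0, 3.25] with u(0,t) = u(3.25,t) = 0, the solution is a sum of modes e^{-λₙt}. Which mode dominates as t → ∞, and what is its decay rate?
Eigenvalues: λₙ = 4.18n²π²/3.25².
First three modes:
  n=1: λ₁ = 4.18π²/3.25² ≈ 3.906
  n=2: λ₂ = 16.72π²/3.25² ≈ 15.623 (4× faster decay)
  n=3: λ₃ = 37.62π²/3.25² ≈ 35.152 (9× faster decay)
As t → ∞, higher modes decay exponentially faster. The n=1 mode dominates: u ~ c₁ sin(πx/3.25) e^{-λ₁t}.
Decay rate: λ₁ = 4.18π²/3.25² ≈ 3.906.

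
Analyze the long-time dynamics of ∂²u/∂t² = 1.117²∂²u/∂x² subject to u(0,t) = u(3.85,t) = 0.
Long-time behavior: u oscillates (no decay). Energy is conserved; the solution oscillates indefinitely as standing waves.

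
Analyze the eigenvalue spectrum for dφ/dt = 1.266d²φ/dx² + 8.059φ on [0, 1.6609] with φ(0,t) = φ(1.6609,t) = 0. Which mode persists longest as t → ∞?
Eigenvalues: λₙ = 1.266n²π²/1.6609² - 8.059.
First three modes:
  n=1: λ₁ = 1.266π²/1.6609² - 8.059 ≈ -3.53
  n=2: λ₂ = 5.064π²/1.6609² - 8.059 ≈ 10.059
  n=3: λ₃ = 11.394π²/1.6609² - 8.059 ≈ 32.706
Since 1.266π²/1.6609² ≈ 4.529 < 8.059, λ₁ < 0.
The n=1 mode grows fastest (−λₙ is largest for n=1) → dominates.
Asymptotic: φ ~ c₁ sin(πx/1.6609) e^{3.53t} (exponential growth at rate −λ₁ ≈ 3.53).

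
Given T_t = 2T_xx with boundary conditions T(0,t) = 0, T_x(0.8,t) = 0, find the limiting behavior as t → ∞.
T → 0. Heat escapes through the Dirichlet boundary.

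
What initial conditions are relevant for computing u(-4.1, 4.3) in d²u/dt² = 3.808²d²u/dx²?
Domain of dependence: [-20.4744, 12.2744]. Signals travel at speed 3.808, so data within |x - -4.1| ≤ 3.808·4.3 = 16.3744 can reach the point.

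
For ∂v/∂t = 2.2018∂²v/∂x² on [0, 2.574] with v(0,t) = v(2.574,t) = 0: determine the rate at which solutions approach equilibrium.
Eigenvalues: λₙ = 2.2018n²π²/2.574².
First three modes:
  n=1: λ₁ = 2.2018π²/2.574² ≈ 3.28
  n=2: λ₂ = 8.8072π²/2.574² ≈ 13.12 (4× faster decay)
  n=3: λ₃ = 19.8162π²/2.574² ≈ 29.519 (9× faster decay)
As t → ∞, higher modes decay exponentially faster. The n=1 mode dominates: v ~ c₁ sin(πx/2.574) e^{-λ₁t}.
Decay rate: λ₁ = 2.2018π²/2.574² ≈ 3.28.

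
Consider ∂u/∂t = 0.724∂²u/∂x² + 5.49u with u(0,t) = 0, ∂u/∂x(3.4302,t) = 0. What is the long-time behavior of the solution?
As t → ∞, u grows unboundedly. Reaction dominates diffusion (r=5.49 > κπ²/(4L²)≈0.15); solution grows exponentially.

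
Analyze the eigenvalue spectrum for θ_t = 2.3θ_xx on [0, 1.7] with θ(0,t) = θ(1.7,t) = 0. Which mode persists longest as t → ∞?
Eigenvalues: λₙ = 2.3n²π²/1.7².
First three modes:
  n=1: λ₁ = 2.3π²/1.7² ≈ 7.855
  n=2: λ₂ = 9.2π²/1.7² ≈ 31.419 (4× faster decay)
  n=3: λ₃ = 20.7π²/1.7² ≈ 70.692 (9× faster decay)
As t → ∞, higher modes decay exponentially faster. The n=1 mode dominates: θ ~ c₁ sin(πx/1.7) e^{-λ₁t}.
Decay rate: λ₁ = 2.3π²/1.7² ≈ 7.855.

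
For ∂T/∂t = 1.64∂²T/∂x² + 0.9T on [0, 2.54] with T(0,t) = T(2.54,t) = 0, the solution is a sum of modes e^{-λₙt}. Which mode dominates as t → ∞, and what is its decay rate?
Eigenvalues: λₙ = 1.64n²π²/2.54² - 0.9.
First three modes:
  n=1: λ₁ = 1.64π²/2.54² - 0.9 ≈ 1.609
  n=2: λ₂ = 6.56π²/2.54² - 0.9 ≈ 9.135
  n=3: λ₃ = 14.76π²/2.54² - 0.9 ≈ 21.68
Since 1.64π²/2.54² ≈ 2.509 > 0.9, all λₙ > 0.
The n=1 mode decays slowest → dominates as t → ∞.
Asymptotic: T ~ c₁ sin(πx/2.54) e^{-λ₁t} with decay rate λ₁ ≈ 1.609.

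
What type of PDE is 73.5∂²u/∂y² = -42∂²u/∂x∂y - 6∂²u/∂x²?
Rewriting in standard form: 6∂²u/∂x² + 42∂²u/∂x∂y + 73.5∂²u/∂y² = 0. With A = 6, B = 42, C = 73.5, the discriminant is 0. This is a parabolic PDE.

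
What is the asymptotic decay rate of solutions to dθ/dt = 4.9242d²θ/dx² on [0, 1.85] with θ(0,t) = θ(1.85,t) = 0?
Eigenvalues: λₙ = 4.9242n²π²/1.85².
First three modes:
  n=1: λ₁ = 4.9242π²/1.85² ≈ 14.2
  n=2: λ₂ = 19.6968π²/1.85² ≈ 56.8 (4× faster decay)
  n=3: λ₃ = 44.3178π²/1.85² ≈ 127.801 (9× faster decay)
As t → ∞, higher modes decay exponentially faster. The n=1 mode dominates: θ ~ c₁ sin(πx/1.85) e^{-λ₁t}.
Decay rate: λ₁ = 4.9242π²/1.85² ≈ 14.2.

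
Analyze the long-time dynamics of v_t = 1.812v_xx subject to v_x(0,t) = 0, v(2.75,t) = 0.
Long-time behavior: v → 0. Heat escapes through the Dirichlet boundary.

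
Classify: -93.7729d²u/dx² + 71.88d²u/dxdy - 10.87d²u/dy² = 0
Hyperbolic (discriminant = 1089.488708).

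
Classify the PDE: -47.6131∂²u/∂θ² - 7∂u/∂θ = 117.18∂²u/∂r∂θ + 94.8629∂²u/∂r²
Rewriting in standard form: -94.8629∂²u/∂r² - 117.18∂²u/∂r∂θ - 47.6131∂²u/∂θ² - 7∂u/∂θ = 0. A = -94.8629, B = -117.18, C = -47.6131. Discriminant B² - 4AC = -4335.71457596. Since -4335.71457596 < 0, elliptic.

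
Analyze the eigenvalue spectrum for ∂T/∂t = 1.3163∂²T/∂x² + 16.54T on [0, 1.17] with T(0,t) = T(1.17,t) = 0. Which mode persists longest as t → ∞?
Eigenvalues: λₙ = 1.3163n²π²/1.17² - 16.54.
First three modes:
  n=1: λ₁ = 1.3163π²/1.17² - 16.54 ≈ -7.05
  n=2: λ₂ = 5.2652π²/1.17² - 16.54 ≈ 21.421
  n=3: λ₃ = 11.8467π²/1.17² - 16.54 ≈ 68.873
Since 1.3163π²/1.17² ≈ 9.49 < 16.54, λ₁ < 0.
The n=1 mode grows fastest (−λₙ is largest for n=1) → dominates.
Asymptotic: T ~ c₁ sin(πx/1.17) e^{7.05t} (exponential growth at rate −λ₁ ≈ 7.05).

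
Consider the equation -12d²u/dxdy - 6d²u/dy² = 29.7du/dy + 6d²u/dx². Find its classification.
Rewriting in standard form: -6d²u/dx² - 12d²u/dxdy - 6d²u/dy² - 29.7du/dy = 0. Parabolic. (A = -6, B = -12, C = -6 gives B² - 4AC = 0.)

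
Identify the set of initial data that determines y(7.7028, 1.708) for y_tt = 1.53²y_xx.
Domain of dependence: [5.08956, 10.31604]. Signals travel at speed 1.53, so data within |x - 7.7028| ≤ 1.53·1.708 = 2.61324 can reach the point.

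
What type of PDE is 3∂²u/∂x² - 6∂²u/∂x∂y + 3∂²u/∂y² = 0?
With A = 3, B = -6, C = 3, the discriminant is 0. This is a parabolic PDE.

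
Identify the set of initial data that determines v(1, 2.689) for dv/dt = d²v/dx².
The entire real line. The heat equation has infinite propagation speed: any initial disturbance instantly affects all points (though exponentially small far away).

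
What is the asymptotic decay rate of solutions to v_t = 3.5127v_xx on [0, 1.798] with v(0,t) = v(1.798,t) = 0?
Eigenvalues: λₙ = 3.5127n²π²/1.798².
First three modes:
  n=1: λ₁ = 3.5127π²/1.798² ≈ 10.724
  n=2: λ₂ = 14.0508π²/1.798² ≈ 42.896 (4× faster decay)
  n=3: λ₃ = 31.6143π²/1.798² ≈ 96.517 (9× faster decay)
As t → ∞, higher modes decay exponentially faster. The n=1 mode dominates: v ~ c₁ sin(πx/1.798) e^{-λ₁t}.
Decay rate: λ₁ = 3.5127π²/1.798² ≈ 10.724.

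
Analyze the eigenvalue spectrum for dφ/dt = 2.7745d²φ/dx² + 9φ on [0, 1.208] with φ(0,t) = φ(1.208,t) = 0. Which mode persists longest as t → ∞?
Eigenvalues: λₙ = 2.7745n²π²/1.208² - 9.
First three modes:
  n=1: λ₁ = 2.7745π²/1.208² - 9 ≈ 9.765
  n=2: λ₂ = 11.098π²/1.208² - 9 ≈ 66.06
  n=3: λ₃ = 24.9705π²/1.208² - 9 ≈ 159.886
Since 2.7745π²/1.208² ≈ 18.765 > 9, all λₙ > 0.
The n=1 mode decays slowest → dominates as t → ∞.
Asymptotic: φ ~ c₁ sin(πx/1.208) e^{-λ₁t} with decay rate λ₁ ≈ 9.765.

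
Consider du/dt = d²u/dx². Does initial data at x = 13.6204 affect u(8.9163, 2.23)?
Yes, for any finite x. The heat equation has infinite propagation speed, so all initial data affects all points at any t > 0.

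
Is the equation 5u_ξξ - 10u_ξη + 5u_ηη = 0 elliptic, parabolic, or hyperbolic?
Computing B² - 4AC with A = 5, B = -10, C = 5: discriminant = 0 (zero). Answer: parabolic.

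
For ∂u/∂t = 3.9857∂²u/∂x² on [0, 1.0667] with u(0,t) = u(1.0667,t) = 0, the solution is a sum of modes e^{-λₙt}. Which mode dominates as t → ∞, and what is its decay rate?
Eigenvalues: λₙ = 3.9857n²π²/1.0667².
First three modes:
  n=1: λ₁ = 3.9857π²/1.0667² ≈ 34.572
  n=2: λ₂ = 15.9428π²/1.0667² ≈ 138.286 (4× faster decay)
  n=3: λ₃ = 35.8713π²/1.0667² ≈ 311.145 (9× faster decay)
As t → ∞, higher modes decay exponentially faster. The n=1 mode dominates: u ~ c₁ sin(πx/1.0667) e^{-λ₁t}.
Decay rate: λ₁ = 3.9857π²/1.0667² ≈ 34.572.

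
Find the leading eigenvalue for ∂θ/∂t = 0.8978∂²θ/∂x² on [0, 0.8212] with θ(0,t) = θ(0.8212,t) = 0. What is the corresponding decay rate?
Eigenvalues: λₙ = 0.8978n²π²/0.8212².
First three modes:
  n=1: λ₁ = 0.8978π²/0.8212² ≈ 13.14
  n=2: λ₂ = 3.5912π²/0.8212² ≈ 52.558 (4× faster decay)
  n=3: λ₃ = 8.0802π²/0.8212² ≈ 118.256 (9× faster decay)
As t → ∞, higher modes decay exponentially faster. The n=1 mode dominates: θ ~ c₁ sin(πx/0.8212) e^{-λ₁t}.
Decay rate: λ₁ = 0.8978π²/0.8212² ≈ 13.14.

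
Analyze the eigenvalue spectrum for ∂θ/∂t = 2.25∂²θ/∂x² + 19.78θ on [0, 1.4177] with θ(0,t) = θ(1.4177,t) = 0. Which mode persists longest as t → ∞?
Eigenvalues: λₙ = 2.25n²π²/1.4177² - 19.78.
First three modes:
  n=1: λ₁ = 2.25π²/1.4177² - 19.78 ≈ -8.731
  n=2: λ₂ = 9π²/1.4177² - 19.78 ≈ 24.415
  n=3: λ₃ = 20.25π²/1.4177² - 19.78 ≈ 79.659
Since 2.25π²/1.4177² ≈ 11.049 < 19.78, λ₁ < 0.
The n=1 mode grows fastest (−λₙ is largest for n=1) → dominates.
Asymptotic: θ ~ c₁ sin(πx/1.4177) e^{8.731t} (exponential growth at rate −λ₁ ≈ 8.731).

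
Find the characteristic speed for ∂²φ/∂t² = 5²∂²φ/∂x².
Speed = 5. Information travels along characteristics x = x₀ ± 5t.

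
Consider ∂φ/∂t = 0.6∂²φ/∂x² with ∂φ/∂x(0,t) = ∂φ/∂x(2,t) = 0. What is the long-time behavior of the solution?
As t → ∞, φ → constant (steady state). Heat is conserved (no flux at boundaries); solution approaches the spatial average.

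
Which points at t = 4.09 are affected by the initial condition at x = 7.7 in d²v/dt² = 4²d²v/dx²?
Domain of influence: [-8.66, 24.06]. Data at x = 7.7 spreads outward at speed 4.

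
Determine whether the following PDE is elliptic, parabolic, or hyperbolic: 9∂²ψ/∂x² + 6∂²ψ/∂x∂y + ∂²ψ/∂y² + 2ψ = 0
Coefficients: A = 9, B = 6, C = 1. B² - 4AC = 0, which is zero, so the equation is parabolic.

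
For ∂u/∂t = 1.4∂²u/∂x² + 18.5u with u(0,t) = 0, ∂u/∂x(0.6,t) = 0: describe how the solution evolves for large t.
u grows unboundedly. Reaction dominates diffusion (r=18.5 > κπ²/(4L²)≈9.6); solution grows exponentially.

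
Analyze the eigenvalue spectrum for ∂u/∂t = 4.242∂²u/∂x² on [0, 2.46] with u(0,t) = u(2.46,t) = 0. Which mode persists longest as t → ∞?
Eigenvalues: λₙ = 4.242n²π²/2.46².
First three modes:
  n=1: λ₁ = 4.242π²/2.46² ≈ 6.918
  n=2: λ₂ = 16.968π²/2.46² ≈ 27.673 (4× faster decay)
  n=3: λ₃ = 38.178π²/2.46² ≈ 62.265 (9× faster decay)
As t → ∞, higher modes decay exponentially faster. The n=1 mode dominates: u ~ c₁ sin(πx/2.46) e^{-λ₁t}.
Decay rate: λ₁ = 4.242π²/2.46² ≈ 6.918.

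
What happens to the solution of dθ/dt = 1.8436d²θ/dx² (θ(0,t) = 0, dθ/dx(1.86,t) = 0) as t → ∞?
θ → 0. Heat escapes through the Dirichlet boundary.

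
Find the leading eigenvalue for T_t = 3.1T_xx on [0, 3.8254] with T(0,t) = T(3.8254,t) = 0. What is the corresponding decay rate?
Eigenvalues: λₙ = 3.1n²π²/3.8254².
First three modes:
  n=1: λ₁ = 3.1π²/3.8254² ≈ 2.091
  n=2: λ₂ = 12.4π²/3.8254² ≈ 8.363 (4× faster decay)
  n=3: λ₃ = 27.9π²/3.8254² ≈ 18.817 (9× faster decay)
As t → ∞, higher modes decay exponentially faster. The n=1 mode dominates: T ~ c₁ sin(πx/3.8254) e^{-λ₁t}.
Decay rate: λ₁ = 3.1π²/3.8254² ≈ 2.091.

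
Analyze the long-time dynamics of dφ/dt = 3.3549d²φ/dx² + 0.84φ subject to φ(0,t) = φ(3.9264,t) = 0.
Long-time behavior: φ → 0. Diffusion dominates reaction (r=0.84 < κπ²/L²≈2.15); solution decays.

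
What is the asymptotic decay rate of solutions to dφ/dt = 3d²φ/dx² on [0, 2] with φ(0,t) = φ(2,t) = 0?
Eigenvalues: λₙ = 3n²π²/2².
First three modes:
  n=1: λ₁ = 3π²/2² ≈ 7.402
  n=2: λ₂ = 12π²/2² ≈ 29.609 (4× faster decay)
  n=3: λ₃ = 27π²/2² ≈ 66.62 (9× faster decay)
As t → ∞, higher modes decay exponentially faster. The n=1 mode dominates: φ ~ c₁ sin(πx/2) e^{-λ₁t}.
Decay rate: λ₁ = 3π²/2² ≈ 7.402.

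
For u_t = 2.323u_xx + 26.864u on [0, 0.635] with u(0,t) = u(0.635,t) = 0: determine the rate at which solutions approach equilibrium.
Eigenvalues: λₙ = 2.323n²π²/0.635² - 26.864.
First three modes:
  n=1: λ₁ = 2.323π²/0.635² - 26.864 ≈ 29.995
  n=2: λ₂ = 9.292π²/0.635² - 26.864 ≈ 200.573
  n=3: λ₃ = 20.907π²/0.635² - 26.864 ≈ 484.87
Since 2.323π²/0.635² ≈ 56.859 > 26.864, all λₙ > 0.
The n=1 mode decays slowest → dominates as t → ∞.
Asymptotic: u ~ c₁ sin(πx/0.635) e^{-λ₁t} with decay rate λ₁ ≈ 29.995.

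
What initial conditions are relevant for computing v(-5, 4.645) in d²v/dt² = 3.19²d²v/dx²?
Domain of dependence: [-19.81755, 9.81755]. Signals travel at speed 3.19, so data within |x - -5| ≤ 3.19·4.645 = 14.81755 can reach the point.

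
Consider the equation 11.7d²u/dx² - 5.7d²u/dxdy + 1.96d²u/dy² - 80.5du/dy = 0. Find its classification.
Elliptic. (A = 11.7, B = -5.7, C = 1.96 gives B² - 4AC = -59.238.)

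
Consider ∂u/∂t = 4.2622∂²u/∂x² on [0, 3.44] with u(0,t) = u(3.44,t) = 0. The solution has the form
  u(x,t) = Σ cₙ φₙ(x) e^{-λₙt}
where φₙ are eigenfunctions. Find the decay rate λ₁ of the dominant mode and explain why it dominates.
Eigenvalues: λₙ = 4.2622n²π²/3.44².
First three modes:
  n=1: λ₁ = 4.2622π²/3.44² ≈ 3.555
  n=2: λ₂ = 17.0488π²/3.44² ≈ 14.219 (4× faster decay)
  n=3: λ₃ = 38.3598π²/3.44² ≈ 31.993 (9× faster decay)
As t → ∞, higher modes decay exponentially faster. The n=1 mode dominates: u ~ c₁ sin(πx/3.44) e^{-λ₁t}.
Decay rate: λ₁ = 4.2622π²/3.44² ≈ 3.555.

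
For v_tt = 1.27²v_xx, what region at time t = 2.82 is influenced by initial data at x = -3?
Domain of influence: [-6.5814, 0.5814]. Data at x = -3 spreads outward at speed 1.27.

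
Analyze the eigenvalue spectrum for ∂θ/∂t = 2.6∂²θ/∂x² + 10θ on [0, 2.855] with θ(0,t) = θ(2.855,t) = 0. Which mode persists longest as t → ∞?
Eigenvalues: λₙ = 2.6n²π²/2.855² - 10.
First three modes:
  n=1: λ₁ = 2.6π²/2.855² - 10 ≈ -6.852
  n=2: λ₂ = 10.4π²/2.855² - 10 ≈ 2.593
  n=3: λ₃ = 23.4π²/2.855² - 10 ≈ 18.334
Since 2.6π²/2.855² ≈ 3.148 < 10, λ₁ < 0.
The n=1 mode grows fastest (−λₙ is largest for n=1) → dominates.
Asymptotic: θ ~ c₁ sin(πx/2.855) e^{6.852t} (exponential growth at rate −λ₁ ≈ 6.852).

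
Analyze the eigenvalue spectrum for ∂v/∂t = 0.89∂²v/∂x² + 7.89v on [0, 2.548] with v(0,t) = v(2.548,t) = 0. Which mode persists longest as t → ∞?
Eigenvalues: λₙ = 0.89n²π²/2.548² - 7.89.
First three modes:
  n=1: λ₁ = 0.89π²/2.548² - 7.89 ≈ -6.537
  n=2: λ₂ = 3.56π²/2.548² - 7.89 ≈ -2.478
  n=3: λ₃ = 8.01π²/2.548² - 7.89 ≈ 4.287
Since 0.89π²/2.548² ≈ 1.353 < 7.89, λ₁ < 0.
The n=1 mode grows fastest (−λₙ is largest for n=1) → dominates.
Asymptotic: v ~ c₁ sin(πx/2.548) e^{6.537t} (exponential growth at rate −λ₁ ≈ 6.537).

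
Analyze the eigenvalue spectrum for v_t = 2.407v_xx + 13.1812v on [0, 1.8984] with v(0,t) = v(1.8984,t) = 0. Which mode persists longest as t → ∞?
Eigenvalues: λₙ = 2.407n²π²/1.8984² - 13.1812.
First three modes:
  n=1: λ₁ = 2.407π²/1.8984² - 13.1812 ≈ -6.589
  n=2: λ₂ = 9.628π²/1.8984² - 13.1812 ≈ 13.186
  n=3: λ₃ = 21.663π²/1.8984² - 13.1812 ≈ 46.145
Since 2.407π²/1.8984² ≈ 6.592 < 13.1812, λ₁ < 0.
The n=1 mode grows fastest (−λₙ is largest for n=1) → dominates.
Asymptotic: v ~ c₁ sin(πx/1.8984) e^{6.589t} (exponential growth at rate −λ₁ ≈ 6.589).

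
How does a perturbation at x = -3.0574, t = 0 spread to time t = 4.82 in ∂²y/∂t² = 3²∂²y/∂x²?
Domain of influence: [-17.5174, 11.4026]. Data at x = -3.0574 spreads outward at speed 3.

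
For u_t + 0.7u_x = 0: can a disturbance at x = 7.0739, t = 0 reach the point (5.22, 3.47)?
No. Only data at x = 2.791 affects (5.22, 3.47). Advection has one-way propagation along characteristics.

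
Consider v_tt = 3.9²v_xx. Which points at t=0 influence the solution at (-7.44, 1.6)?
Domain of dependence: [-13.68, -1.2]. Signals travel at speed 3.9, so data within |x - -7.44| ≤ 3.9·1.6 = 6.24 can reach the point.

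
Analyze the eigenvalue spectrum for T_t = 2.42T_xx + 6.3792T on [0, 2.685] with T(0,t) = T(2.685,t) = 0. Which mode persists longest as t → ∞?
Eigenvalues: λₙ = 2.42n²π²/2.685² - 6.3792.
First three modes:
  n=1: λ₁ = 2.42π²/2.685² - 6.3792 ≈ -3.066
  n=2: λ₂ = 9.68π²/2.685² - 6.3792 ≈ 6.873
  n=3: λ₃ = 21.78π²/2.685² - 6.3792 ≈ 23.438
Since 2.42π²/2.685² ≈ 3.313 < 6.3792, λ₁ < 0.
The n=1 mode grows fastest (−λₙ is largest for n=1) → dominates.
Asymptotic: T ~ c₁ sin(πx/2.685) e^{3.066t} (exponential growth at rate −λ₁ ≈ 3.066).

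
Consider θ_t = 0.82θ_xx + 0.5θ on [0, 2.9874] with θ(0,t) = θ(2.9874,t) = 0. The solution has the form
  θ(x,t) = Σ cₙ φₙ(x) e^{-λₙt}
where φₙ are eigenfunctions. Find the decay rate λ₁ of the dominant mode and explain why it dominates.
Eigenvalues: λₙ = 0.82n²π²/2.9874² - 0.5.
First three modes:
  n=1: λ₁ = 0.82π²/2.9874² - 0.5 ≈ 0.407
  n=2: λ₂ = 3.28π²/2.9874² - 0.5 ≈ 3.127
  n=3: λ₃ = 7.38π²/2.9874² - 0.5 ≈ 7.661
Since 0.82π²/2.9874² ≈ 0.907 > 0.5, all λₙ > 0.
The n=1 mode decays slowest → dominates as t → ∞.
Asymptotic: θ ~ c₁ sin(πx/2.9874) e^{-λ₁t} with decay rate λ₁ ≈ 0.407.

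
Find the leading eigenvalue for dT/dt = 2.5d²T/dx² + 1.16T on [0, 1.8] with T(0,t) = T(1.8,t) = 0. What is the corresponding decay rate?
Eigenvalues: λₙ = 2.5n²π²/1.8² - 1.16.
First three modes:
  n=1: λ₁ = 2.5π²/1.8² - 1.16 ≈ 6.455
  n=2: λ₂ = 10π²/1.8² - 1.16 ≈ 29.302
  n=3: λ₃ = 22.5π²/1.8² - 1.16 ≈ 67.379
Since 2.5π²/1.8² ≈ 7.615 > 1.16, all λₙ > 0.
The n=1 mode decays slowest → dominates as t → ∞.
Asymptotic: T ~ c₁ sin(πx/1.8) e^{-λ₁t} with decay rate λ₁ ≈ 6.455.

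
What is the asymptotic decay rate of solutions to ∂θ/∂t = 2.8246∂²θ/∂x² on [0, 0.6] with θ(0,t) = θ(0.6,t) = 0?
Eigenvalues: λₙ = 2.8246n²π²/0.6².
First three modes:
  n=1: λ₁ = 2.8246π²/0.6² ≈ 77.438
  n=2: λ₂ = 11.2984π²/0.6² ≈ 309.752 (4× faster decay)
  n=3: λ₃ = 25.4214π²/0.6² ≈ 696.942 (9× faster decay)
As t → ∞, higher modes decay exponentially faster. The n=1 mode dominates: θ ~ c₁ sin(πx/0.6) e^{-λ₁t}.
Decay rate: λ₁ = 2.8246π²/0.6² ≈ 77.438.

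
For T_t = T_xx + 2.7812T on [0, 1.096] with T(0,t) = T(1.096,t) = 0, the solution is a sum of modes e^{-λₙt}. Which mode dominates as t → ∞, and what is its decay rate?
Eigenvalues: λₙ = n²π²/1.096² - 2.7812.
First three modes:
  n=1: λ₁ = π²/1.096² - 2.7812 ≈ 5.435
  n=2: λ₂ = 4π²/1.096² - 2.7812 ≈ 30.084
  n=3: λ₃ = 9π²/1.096² - 2.7812 ≈ 71.166
Since π²/1.096² ≈ 8.216 > 2.7812, all λₙ > 0.
The n=1 mode decays slowest → dominates as t → ∞.
Asymptotic: T ~ c₁ sin(πx/1.096) e^{-λ₁t} with decay rate λ₁ ≈ 5.435.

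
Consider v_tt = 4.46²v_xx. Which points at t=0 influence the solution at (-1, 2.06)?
Domain of dependence: [-10.1876, 8.1876]. Signals travel at speed 4.46, so data within |x - -1| ≤ 4.46·2.06 = 9.1876 can reach the point.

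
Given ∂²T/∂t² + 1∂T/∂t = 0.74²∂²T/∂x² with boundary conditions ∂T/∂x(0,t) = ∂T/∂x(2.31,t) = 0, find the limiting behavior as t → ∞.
T → constant (steady state). Damping (γ=1) dissipates the nonconstant modes; with Neumann BCs the spatial average obeys M''+γM'=0 and tends to a finite limit.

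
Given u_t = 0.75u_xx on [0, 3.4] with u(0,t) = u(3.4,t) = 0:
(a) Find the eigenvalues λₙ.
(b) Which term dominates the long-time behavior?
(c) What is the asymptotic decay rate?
Eigenvalues: λₙ = 0.75n²π²/3.4².
First three modes:
  n=1: λ₁ = 0.75π²/3.4² ≈ 0.64
  n=2: λ₂ = 3π²/3.4² ≈ 2.561 (4× faster decay)
  n=3: λ₃ = 6.75π²/3.4² ≈ 5.763 (9× faster decay)
As t → ∞, higher modes decay exponentially faster. The n=1 mode dominates: u ~ c₁ sin(πx/3.4) e^{-λ₁t}.
Decay rate: λ₁ = 0.75π²/3.4² ≈ 0.64.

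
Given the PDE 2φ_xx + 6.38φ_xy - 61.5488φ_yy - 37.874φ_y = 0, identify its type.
The second-order coefficients are A = 2, B = 6.38, C = -61.5488. Since B² - 4AC = 533.0948 > 0, this is a hyperbolic PDE.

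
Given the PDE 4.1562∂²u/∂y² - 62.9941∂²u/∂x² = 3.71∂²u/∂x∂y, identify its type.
Rewriting in standard form: -62.9941∂²u/∂x² - 3.71∂²u/∂x∂y + 4.1562∂²u/∂y² = 0. The second-order coefficients are A = -62.9941, B = -3.71, C = 4.1562. Since B² - 4AC = 1061.02841368 > 0, this is a hyperbolic PDE.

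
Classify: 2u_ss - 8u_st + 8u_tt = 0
Parabolic (discriminant = 0).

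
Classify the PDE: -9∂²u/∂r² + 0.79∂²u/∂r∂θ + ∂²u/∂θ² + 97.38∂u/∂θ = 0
A = -9, B = 0.79, C = 1. Discriminant B² - 4AC = 36.6241. Since 36.6241 > 0, hyperbolic.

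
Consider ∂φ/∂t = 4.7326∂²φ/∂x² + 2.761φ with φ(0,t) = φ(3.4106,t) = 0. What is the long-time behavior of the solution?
As t → ∞, φ → 0. Diffusion dominates reaction (r=2.761 < κπ²/L²≈4.02); solution decays.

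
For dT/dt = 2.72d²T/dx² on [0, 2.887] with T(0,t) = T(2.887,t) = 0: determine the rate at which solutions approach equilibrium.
Eigenvalues: λₙ = 2.72n²π²/2.887².
First three modes:
  n=1: λ₁ = 2.72π²/2.887² ≈ 3.221
  n=2: λ₂ = 10.88π²/2.887² ≈ 12.884 (4× faster decay)
  n=3: λ₃ = 24.48π²/2.887² ≈ 28.988 (9× faster decay)
As t → ∞, higher modes decay exponentially faster. The n=1 mode dominates: T ~ c₁ sin(πx/2.887) e^{-λ₁t}.
Decay rate: λ₁ = 2.72π²/2.887² ≈ 3.221.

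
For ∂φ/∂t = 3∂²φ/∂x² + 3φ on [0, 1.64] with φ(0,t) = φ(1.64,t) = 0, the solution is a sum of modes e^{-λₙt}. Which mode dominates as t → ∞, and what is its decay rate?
Eigenvalues: λₙ = 3n²π²/1.64² - 3.
First three modes:
  n=1: λ₁ = 3π²/1.64² - 3 ≈ 8.009
  n=2: λ₂ = 12π²/1.64² - 3 ≈ 41.035
  n=3: λ₃ = 27π²/1.64² - 3 ≈ 96.078
Since 3π²/1.64² ≈ 11.009 > 3, all λₙ > 0.
The n=1 mode decays slowest → dominates as t → ∞.
Asymptotic: φ ~ c₁ sin(πx/1.64) e^{-λ₁t} with decay rate λ₁ ≈ 8.009.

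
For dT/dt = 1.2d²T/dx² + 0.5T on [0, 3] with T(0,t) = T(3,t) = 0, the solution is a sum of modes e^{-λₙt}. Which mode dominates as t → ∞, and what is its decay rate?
Eigenvalues: λₙ = 1.2n²π²/3² - 0.5.
First three modes:
  n=1: λ₁ = 1.2π²/3² - 0.5 ≈ 0.816
  n=2: λ₂ = 4.8π²/3² - 0.5 ≈ 4.764
  n=3: λ₃ = 10.8π²/3² - 0.5 ≈ 11.344
Since 1.2π²/3² ≈ 1.316 > 0.5, all λₙ > 0.
The n=1 mode decays slowest → dominates as t → ∞.
Asymptotic: T ~ c₁ sin(πx/3) e^{-λ₁t} with decay rate λ₁ ≈ 0.816.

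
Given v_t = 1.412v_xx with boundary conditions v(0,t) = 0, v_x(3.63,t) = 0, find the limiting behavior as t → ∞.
v → 0. Heat escapes through the Dirichlet boundary.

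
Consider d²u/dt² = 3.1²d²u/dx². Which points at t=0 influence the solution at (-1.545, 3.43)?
Domain of dependence: [-12.178, 9.088]. Signals travel at speed 3.1, so data within |x - -1.545| ≤ 3.1·3.43 = 10.633 can reach the point.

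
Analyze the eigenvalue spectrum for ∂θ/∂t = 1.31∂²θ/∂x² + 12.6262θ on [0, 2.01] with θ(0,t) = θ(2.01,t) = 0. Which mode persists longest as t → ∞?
Eigenvalues: λₙ = 1.31n²π²/2.01² - 12.6262.
First three modes:
  n=1: λ₁ = 1.31π²/2.01² - 12.6262 ≈ -9.426
  n=2: λ₂ = 5.24π²/2.01² - 12.6262 ≈ 0.175
  n=3: λ₃ = 11.79π²/2.01² - 12.6262 ≈ 16.176
Since 1.31π²/2.01² ≈ 3.2 < 12.6262, λ₁ < 0.
The n=1 mode grows fastest (−λₙ is largest for n=1) → dominates.
Asymptotic: θ ~ c₁ sin(πx/2.01) e^{9.426t} (exponential growth at rate −λ₁ ≈ 9.426).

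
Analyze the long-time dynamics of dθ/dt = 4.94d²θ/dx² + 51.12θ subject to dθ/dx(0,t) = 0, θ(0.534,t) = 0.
Long-time behavior: θ grows unboundedly. Reaction dominates diffusion (r=51.12 > κπ²/(4L²)≈42.74); solution grows exponentially.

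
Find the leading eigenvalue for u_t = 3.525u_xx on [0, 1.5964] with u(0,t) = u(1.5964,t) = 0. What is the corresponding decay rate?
Eigenvalues: λₙ = 3.525n²π²/1.5964².
First three modes:
  n=1: λ₁ = 3.525π²/1.5964² ≈ 13.651
  n=2: λ₂ = 14.1π²/1.5964² ≈ 54.605 (4× faster decay)
  n=3: λ₃ = 31.725π²/1.5964² ≈ 122.862 (9× faster decay)
As t → ∞, higher modes decay exponentially faster. The n=1 mode dominates: u ~ c₁ sin(πx/1.5964) e^{-λ₁t}.
Decay rate: λ₁ = 3.525π²/1.5964² ≈ 13.651.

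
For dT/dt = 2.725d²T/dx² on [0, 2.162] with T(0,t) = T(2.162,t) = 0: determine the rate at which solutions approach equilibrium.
Eigenvalues: λₙ = 2.725n²π²/2.162².
First three modes:
  n=1: λ₁ = 2.725π²/2.162² ≈ 5.754
  n=2: λ₂ = 10.9π²/2.162² ≈ 23.015 (4× faster decay)
  n=3: λ₃ = 24.525π²/2.162² ≈ 51.784 (9× faster decay)
As t → ∞, higher modes decay exponentially faster. The n=1 mode dominates: T ~ c₁ sin(πx/2.162) e^{-λ₁t}.
Decay rate: λ₁ = 2.725π²/2.162² ≈ 5.754.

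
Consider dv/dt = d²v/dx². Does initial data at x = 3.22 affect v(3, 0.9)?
Yes, for any finite x. The heat equation has infinite propagation speed, so all initial data affects all points at any t > 0.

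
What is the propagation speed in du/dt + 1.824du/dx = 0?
Speed = 1.824. Information travels along x - 1.824t = const (rightward).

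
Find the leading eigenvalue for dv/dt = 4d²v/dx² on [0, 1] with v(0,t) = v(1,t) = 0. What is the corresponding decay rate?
Eigenvalues: λₙ = 4n²π².
First three modes:
  n=1: λ₁ = 4π² ≈ 39.478
  n=2: λ₂ = 16π² ≈ 157.914 (4× faster decay)
  n=3: λ₃ = 36π² ≈ 355.306 (9× faster decay)
As t → ∞, higher modes decay exponentially faster. The n=1 mode dominates: v ~ c₁ sin(πx) e^{-λ₁t}.
Decay rate: λ₁ = 4π² ≈ 39.478.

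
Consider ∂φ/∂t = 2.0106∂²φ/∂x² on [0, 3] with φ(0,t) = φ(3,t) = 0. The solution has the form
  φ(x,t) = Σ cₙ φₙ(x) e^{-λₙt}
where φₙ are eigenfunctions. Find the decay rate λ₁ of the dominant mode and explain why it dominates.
Eigenvalues: λₙ = 2.0106n²π²/3².
First three modes:
  n=1: λ₁ = 2.0106π²/3² ≈ 2.205
  n=2: λ₂ = 8.0424π²/3² ≈ 8.819 (4× faster decay)
  n=3: λ₃ = 18.0954π²/3² ≈ 19.844 (9× faster decay)
As t → ∞, higher modes decay exponentially faster. The n=1 mode dominates: φ ~ c₁ sin(πx/3) e^{-λ₁t}.
Decay rate: λ₁ = 2.0106π²/3² ≈ 2.205.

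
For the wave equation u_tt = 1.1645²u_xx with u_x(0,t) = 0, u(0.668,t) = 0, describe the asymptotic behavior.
u oscillates (no decay). Energy is conserved; the solution oscillates indefinitely as standing waves.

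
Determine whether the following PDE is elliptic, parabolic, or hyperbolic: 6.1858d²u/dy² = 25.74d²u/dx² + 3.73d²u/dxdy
Rewriting in standard form: -25.74d²u/dx² - 3.73d²u/dxdy + 6.1858d²u/dy² = 0. Coefficients: A = -25.74, B = -3.73, C = 6.1858. B² - 4AC = 650.802868, which is positive, so the equation is hyperbolic.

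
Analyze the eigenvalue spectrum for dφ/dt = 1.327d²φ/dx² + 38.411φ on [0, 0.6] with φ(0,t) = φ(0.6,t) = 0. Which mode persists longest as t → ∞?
Eigenvalues: λₙ = 1.327n²π²/0.6² - 38.411.
First three modes:
  n=1: λ₁ = 1.327π²/0.6² - 38.411 ≈ -2.031
  n=2: λ₂ = 5.308π²/0.6² - 38.411 ≈ 107.111
  n=3: λ₃ = 11.943π²/0.6² - 38.411 ≈ 289.013
Since 1.327π²/0.6² ≈ 36.38 < 38.411, λ₁ < 0.
The n=1 mode grows fastest (−λₙ is largest for n=1) → dominates.
Asymptotic: φ ~ c₁ sin(πx/0.6) e^{2.031t} (exponential growth at rate −λ₁ ≈ 2.031).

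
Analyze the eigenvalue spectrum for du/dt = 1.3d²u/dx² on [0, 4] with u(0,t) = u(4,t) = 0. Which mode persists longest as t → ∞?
Eigenvalues: λₙ = 1.3n²π²/4².
First three modes:
  n=1: λ₁ = 1.3π²/4² ≈ 0.802
  n=2: λ₂ = 5.2π²/4² ≈ 3.208 (4× faster decay)
  n=3: λ₃ = 11.7π²/4² ≈ 7.217 (9× faster decay)
As t → ∞, higher modes decay exponentially faster. The n=1 mode dominates: u ~ c₁ sin(πx/4) e^{-λ₁t}.
Decay rate: λ₁ = 1.3π²/4² ≈ 0.802.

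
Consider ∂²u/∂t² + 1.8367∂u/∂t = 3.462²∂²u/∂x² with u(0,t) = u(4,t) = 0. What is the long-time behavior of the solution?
As t → ∞, u → 0. Damping (γ=1.8367) dissipates energy; oscillations decay exponentially.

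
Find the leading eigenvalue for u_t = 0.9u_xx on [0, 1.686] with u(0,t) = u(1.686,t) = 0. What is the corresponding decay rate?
Eigenvalues: λₙ = 0.9n²π²/1.686².
First three modes:
  n=1: λ₁ = 0.9π²/1.686² ≈ 3.125
  n=2: λ₂ = 3.6π²/1.686² ≈ 12.499 (4× faster decay)
  n=3: λ₃ = 8.1π²/1.686² ≈ 28.124 (9× faster decay)
As t → ∞, higher modes decay exponentially faster. The n=1 mode dominates: u ~ c₁ sin(πx/1.686) e^{-λ₁t}.
Decay rate: λ₁ = 0.9π²/1.686² ≈ 3.125.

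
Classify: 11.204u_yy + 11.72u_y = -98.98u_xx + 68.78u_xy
Rewriting in standard form: 98.98u_xx - 68.78u_xy + 11.204u_yy + 11.72u_y = 0. Hyperbolic (discriminant = 294.80072).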